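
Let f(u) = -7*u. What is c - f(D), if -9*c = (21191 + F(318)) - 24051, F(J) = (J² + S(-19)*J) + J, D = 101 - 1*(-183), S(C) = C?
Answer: -74648/9 ≈ -8294.2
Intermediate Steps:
D = 284 (D = 101 + 183 = 284)
F(J) = J² - 18*J (F(J) = (J² - 19*J) + J = J² - 18*J)
c = -92540/9 (c = -((21191 + 318*(-18 + 318)) - 24051)/9 = -((21191 + 318*300) - 24051)/9 = -((21191 + 95400) - 24051)/9 = -(116591 - 24051)/9 = -⅑*92540 = -92540/9 ≈ -10282.)
c - f(D) = -92540/9 - (-7)*284 = -92540/9 - 1*(-1988) = -92540/9 + 1988 = -74648/9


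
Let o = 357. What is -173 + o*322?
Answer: 114781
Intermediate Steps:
-173 + o*322 = -173 + 357*322 = -173 + 114954 = 114781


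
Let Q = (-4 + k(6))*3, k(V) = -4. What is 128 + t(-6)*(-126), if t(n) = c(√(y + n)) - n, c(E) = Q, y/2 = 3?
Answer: 2396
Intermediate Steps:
y = 6 (y = 2*3 = 6)
Q = -24 (Q = (-4 - 4)*3 = -8*3 = -24)
c(E) = -24
t(n) = -24 - n
128 + t(-6)*(-126) = 128 + (-24 - 1*(-6))*(-126) = 128 + (-24 + 6)*(-126) = 128 - 18*(-126) = 128 + 2268 = 2396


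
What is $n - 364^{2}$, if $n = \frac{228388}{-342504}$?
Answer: $- \frac{11345159593}{85626} \approx -1.325 \cdot 10^{5}$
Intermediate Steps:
$n = - \frac{57097}{85626}$ ($n = 228388 \left(- \frac{1}{342504}\right) = - \frac{57097}{85626} \approx -0.66682$)
$n - 364^{2} = - \frac{57097}{85626} - 364^{2} = - \frac{57097}{85626} - 132496 = - \frac{11345159593}{85626}$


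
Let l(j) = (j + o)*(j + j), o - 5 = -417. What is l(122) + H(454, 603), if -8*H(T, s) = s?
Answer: -566683/8 ≈ -70835.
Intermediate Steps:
o = -412 (o = 5 - 417 = -412)
H(T, s) = -s/8
l(j) = 2*j*(-412 + j) (l(j) = (j - 412)*(j + j) = (-412 + j)*(2*j) = 2*j*(-412 + j))
l(122) + H(454, 603) = 2*122*(-412 + 122) - ⅛*603 = 2*122*(-290) - 603/8 = -70760 - 603/8 = -566683/8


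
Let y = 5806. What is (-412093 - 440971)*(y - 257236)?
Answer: 214485881520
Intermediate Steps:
(-412093 - 440971)*(y - 257236) = (-412093 - 440971)*(5806 - 257236) = -853064*(-251430) = 214485881520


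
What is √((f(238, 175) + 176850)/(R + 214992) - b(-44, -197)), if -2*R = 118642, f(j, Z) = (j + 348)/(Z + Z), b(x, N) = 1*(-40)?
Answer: 3*√135684959013219/5448485 ≈ 6.4137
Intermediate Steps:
b(x, N) = -40
f(j, Z) = (348 + j)/(2*Z) (f(j, Z) = (348 + j)/((2*Z)) = (348 + j)*(1/(2*Z)) = (348 + j)/(2*Z))
R = -59321 (R = -½*118642 = -59321)
√((f(238, 175) + 176850)/(R + 214992) - b(-44, -197)) = √(((½)*(348 + 238)/175 + 176850)/(-59321 + 214992) - 1*(-40)) = √(((½)*(1/175)*586 + 176850)/155671 + 40) = √((293/175 + 176850)*(1/155671) + 40) = √((30949043/175)*(1/155671) + 40) = √(30949043/27242425 + 40) = √(1120646043/27242425) = 3*√135684959013219/5448485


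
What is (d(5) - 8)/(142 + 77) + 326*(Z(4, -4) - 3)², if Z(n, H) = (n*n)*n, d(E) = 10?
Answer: 265657076/219 ≈ 1.2130e+6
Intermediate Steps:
Z(n, H) = n³ (Z(n, H) = n²*n = n³)
(d(5) - 8)/(142 + 77) + 326*(Z(4, -4) - 3)² = (10 - 8)/(142 + 77) + 326*(4³ - 3)² = 2/219 + 326*(64 - 3)² = 2*(1/219) + 326*61² = 2/219 + 326*3721 = 2/219 + 1213046 = 265657076/219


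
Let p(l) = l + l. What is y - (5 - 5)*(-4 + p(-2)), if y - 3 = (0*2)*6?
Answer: 3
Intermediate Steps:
p(l) = 2*l
y = 3 (y = 3 + (0*2)*6 = 3 + 0*6 = 3 + 0 = 3)
y - (5 - 5)*(-4 + p(-2)) = 3 - (5 - 5)*(-4 + 2*(-2)) = 3 - 0*(-4 - 4) = 3 - 0*(-8) = 3 - 1*0 = 3 + 0 = 3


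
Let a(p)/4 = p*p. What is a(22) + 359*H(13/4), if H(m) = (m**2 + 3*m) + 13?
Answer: 222323/16 ≈ 13895.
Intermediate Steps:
a(p) = 4*p**2 (a(p) = 4*(p*p) = 4*p**2)
H(m) = 13 + m**2 + 3*m
a(22) + 359*H(13/4) = 4*22**2 + 359*(13 + (13/4)**2 + 3*(13/4)) = 4*484 + 359*(13 + (13*(1/4))**2 + 3*(13*(1/4))) = 1936 + 359*(13 + (13/4)**2 + 3*(13/4)) = 1936 + 359*(13 + 169/16 + 39/4) = 1936 + 359*(533/16) = 1936 + 191347/16 = 222323/16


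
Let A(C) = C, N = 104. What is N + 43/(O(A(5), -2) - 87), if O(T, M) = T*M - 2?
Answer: 10253/99 ≈ 103.57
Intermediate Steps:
O(T, M) = -2 + M*T (O(T, M) = M*T - 2 = -2 + M*T)
N + 43/(O(A(5), -2) - 87) = 104 + 43/((-2 - 2*5) - 87) = 104 + 43/((-2 - 10) - 87) = 104 + 43/(-12 - 87) = 104 + 43/(-99) = 104 + 43*(-1/99) = 104 - 43/99 = 10253/99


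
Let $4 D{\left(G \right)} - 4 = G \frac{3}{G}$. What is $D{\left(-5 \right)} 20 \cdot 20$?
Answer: $700$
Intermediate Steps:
$D{\left(G \right)} = \frac{7}{4}$ ($D{\left(G \right)} = 1 + \frac{G \frac{3}{G}}{4} = 1 + \frac{1}{4} \cdot 3 = 1 + \frac{3}{4} = \frac{7}{4}$)
$D{\left(-5 \right)} 20 \cdot 20 = \frac{7}{4} \cdot 20 \cdot 20 = 35 \cdot 20 = 700$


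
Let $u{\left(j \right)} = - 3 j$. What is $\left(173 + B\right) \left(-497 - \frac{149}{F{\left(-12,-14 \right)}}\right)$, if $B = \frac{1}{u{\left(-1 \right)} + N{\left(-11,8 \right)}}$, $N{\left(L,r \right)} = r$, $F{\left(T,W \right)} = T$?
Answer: $- \frac{2767940}{33} \approx -83877.0$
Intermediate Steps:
$B = \frac{1}{11}$ ($B = \frac{1}{\left(-3\right) \left(-1\right) + 8} = \frac{1}{3 + 8} = \frac{1}{11} \approx 0.090909$)
$\left(173 + B\right) \left(-497 - \frac{149}{F{\left(-12,-14 \right)}}\right) = \left(173 + \frac{1}{11}\right) \left(-497 - \frac{149}{-12}\right) = \frac{1904 \left(-497 - - \frac{149}{12}\right)}{11} = \frac{1904 \left(-497 + \frac{149}{12}\right)}{11} = \frac{1904}{11} \left(- \frac{5815}{12}\right) = - \frac{2767940}{33}$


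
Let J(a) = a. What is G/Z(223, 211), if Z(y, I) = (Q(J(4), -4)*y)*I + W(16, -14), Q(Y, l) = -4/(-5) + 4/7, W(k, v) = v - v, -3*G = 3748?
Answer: -32795/1693908 ≈ -0.019361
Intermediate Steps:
G = -3748/3 (G = -1/3*3748 = -3748/3 ≈ -1249.3)
W(k, v) = 0
Q(Y, l) = 48/35 (Q(Y, l) = -4*(-1/5) + 4*(1/7) = 4/5 + 4/7 = 48/35)
Z(y, I) = 48*I*y/35 (Z(y, I) = (48*y/35)*I + 0 = 48*I*y/35 + 0 = 48*I*y/35)
G/Z(223, 211) = -3748/(3*((48/35)*211*223)) = -3748/(3*2258544/35) = -3748/3*35/2258544 = -32795/1693908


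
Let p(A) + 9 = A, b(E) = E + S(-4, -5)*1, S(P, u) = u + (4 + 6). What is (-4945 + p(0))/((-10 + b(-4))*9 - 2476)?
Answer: 4954/2557 ≈ 1.9374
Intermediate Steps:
S(P, u) = 10 + u (S(P, u) = u + 10 = 10 + u)
b(E) = 5 + E (b(E) = E + (10 - 5)*1 = E + 5*1 = E + 5 = 5 + E)
p(A) = -9 + A
(-4945 + p(0))/((-10 + b(-4))*9 - 2476) = (-4945 + (-9 + 0))/((-10 + (5 - 4))*9 - 2476) = (-4945 - 9)/((-10 + 1)*9 - 2476) = -4954/(-9*9 - 2476) = -4954/(-81 - 2476) = -4954/(-2557) = -4954*(-1/2557) = 4954/2557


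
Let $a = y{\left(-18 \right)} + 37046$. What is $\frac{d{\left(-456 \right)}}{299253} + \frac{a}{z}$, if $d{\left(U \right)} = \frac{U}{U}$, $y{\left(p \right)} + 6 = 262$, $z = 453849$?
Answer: $\frac{3721063085}{45271891599} \approx 0.082194$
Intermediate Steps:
$y{\left(p \right)} = 256$ ($y{\left(p \right)} = -6 + 262 = 256$)
$d{\left(U \right)} = 1$
$a = 37302$ ($a = 256 + 37046 = 37302$)
$\frac{d{\left(-456 \right)}}{299253} + \frac{a}{z} = 1 \cdot \frac{1}{299253} + \frac{37302}{453849} = 1 \cdot \frac{1}{299253} + 37302 \cdot \frac{1}{453849} = \frac{1}{299253} + \frac{12434}{151283} = \frac{3721063085}{45271891599}$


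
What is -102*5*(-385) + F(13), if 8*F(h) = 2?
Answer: 785401/4 ≈ 1.9635e+5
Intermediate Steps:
F(h) = ¼ (F(h) = (⅛)*2 = ¼)
-102*5*(-385) + F(13) = -102*5*(-385) + ¼ = -510*(-385) + ¼ = 196350 + ¼ = 785401/4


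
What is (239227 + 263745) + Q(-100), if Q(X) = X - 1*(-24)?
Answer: 502896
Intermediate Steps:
Q(X) = 24 + X (Q(X) = X + 24 = 24 + X)
(239227 + 263745) + Q(-100) = (239227 + 263745) + (24 - 100) = 502972 - 76 = 502896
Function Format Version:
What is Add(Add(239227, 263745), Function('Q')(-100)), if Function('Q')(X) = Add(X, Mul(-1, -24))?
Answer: 502896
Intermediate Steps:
Function('Q')(X) = Add(24, X) (Function('Q')(X) = Add(X, 24) = Add(24, X))
Add(Add(239227, 263745), Function('Q')(-100)) = Add(Add(239227, 263745), Add(24, -100)) = Add(502972, -76) = 502896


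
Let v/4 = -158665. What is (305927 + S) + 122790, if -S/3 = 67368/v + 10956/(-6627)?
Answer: 150263293561919/350490985 ≈ 4.2872e+5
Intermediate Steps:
v = -634660 (v = 4*(-158665) = -634660)
S = 1849945674/350490985 (S = -3*(67368/(-634660) + 10956/(-6627)) = -3*(67368*(-1/634660) + 10956*(-1/6627)) = -3*(-16842/158665 - 3652/2209) = -3*(-616648558/350490985) = 1849945674/350490985 ≈ 5.2782)
(305927 + S) + 122790 = (305927 + 1849945674/350490985) + 122790 = 107226505513769/350490985 + 122790 = 150263293561919/350490985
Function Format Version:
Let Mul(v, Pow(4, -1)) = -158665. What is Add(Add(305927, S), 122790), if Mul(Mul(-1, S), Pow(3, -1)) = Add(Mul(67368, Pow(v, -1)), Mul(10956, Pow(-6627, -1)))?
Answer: Rational(150263293561919, 350490985) ≈ 4.2872e+5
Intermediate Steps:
v = -634660 (v = Mul(4, -158665) = -634660)
S = Rational(1849945674, 350490985) (S = Mul(-3, Add(Mul(67368, Pow(-634660, -1)), Mul(10956, Pow(-6627, -1)))) = Mul(-3, Add(Mul(67368, Rational(-1, 634660)), Mul(10956, Rational(-1, 6627)))) = Mul(-3, Add(Rational(-16842, 158665), Rational(-3652, 2209))) = Mul(-3, Rational(-616648558, 350490985)) = Rational(1849945674, 350490985) ≈ 5.2782)
Add(Add(305927, S), 122790) = Add(Add(305927, Rational(1849945674, 350490985)), 122790) = Add(Rational(107226505513769, 350490985), 122790) = Rational(150263293561919, 350490985)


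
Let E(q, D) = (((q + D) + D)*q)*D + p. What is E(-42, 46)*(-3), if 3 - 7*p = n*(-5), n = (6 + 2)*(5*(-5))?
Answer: 2031591/7 ≈ 2.9023e+5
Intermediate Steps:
n = -200 (n = 8*(-25) = -200)
p = -997/7 (p = 3/7 - (-200)*(-5)/7 = 3/7 - ⅐*1000 = 3/7 - 1000/7 = -997/7 ≈ -142.43)
E(q, D) = -997/7 + D*q*(q + 2*D) (E(q, D) = (((q + D) + D)*q)*D - 997/7 = (((D + q) + D)*q)*D - 997/7 = ((q + 2*D)*q)*D - 997/7 = (q*(q + 2*D))*D - 997/7 = D*q*(q + 2*D) - 997/7 = -997/7 + D*q*(q + 2*D))
E(-42, 46)*(-3) = (-997/7 + 46*(-42)² + 2*(-42)*46²)*(-3) = (-997/7 + 46*1764 + 2*(-42)*2116)*(-3) = (-997/7 + 81144 - 177744)*(-3) = -677197/7*(-3) = 2031591/7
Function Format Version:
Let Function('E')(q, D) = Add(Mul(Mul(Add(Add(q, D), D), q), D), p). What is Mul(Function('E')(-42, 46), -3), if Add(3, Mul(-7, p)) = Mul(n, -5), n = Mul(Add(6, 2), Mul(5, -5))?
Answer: Rational(2031591, 7) ≈ 2.9023e+5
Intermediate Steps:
n = -200 (n = Mul(8, -25) = -200)
p = Rational(-997, 7) (p = Add(Rational(3, 7), Mul(Rational(-1, 7), Mul(-200, -5))) = Add(Rational(3, 7), Mul(Rational(-1, 7), 1000)) = Add(Rational(3, 7), Rational(-1000, 7)) = Rational(-997, 7) ≈ -142.43)
Function('E')(q, D) = Add(Rational(-997, 7), Mul(D, q, Add(q, Mul(2, D)))) (Function('E')(q, D) = Add(Mul(Mul(Add(Add(q, D), D), q), D), Rational(-997, 7)) = Add(Mul(Mul(Add(Add(D, q), D), q), D), Rational(-997, 7)) = Add(Mul(Mul(Add(q, Mul(2, D)), q), D), Rational(-997, 7)) = Add(Mul(Mul(q, Add(q, Mul(2, D))), D), Rational(-997, 7)) = Add(Mul(D, q, Add(q, Mul(2, D))), Rational(-997, 7)) = Add(Rational(-997, 7), Mul(D, q, Add(q, Mul(2, D)))))
Mul(Function('E')(-42, 46), -3) = Mul(Add(Rational(-997, 7), Mul(46, Pow(-42, 2)), Mul(2, -42, Pow(46, 2))), -3) = Mul(Add(Rational(-997, 7), Mul(46, 1764), Mul(2, -42, 2116)), -3) = Mul(Add(Rational(-997, 7), 81144, -177744), -3) = Mul(Rational(-677197, 7), -3) = Rational(2031591, 7)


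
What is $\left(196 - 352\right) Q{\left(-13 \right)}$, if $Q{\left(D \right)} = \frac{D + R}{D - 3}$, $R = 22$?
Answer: $\frac{351}{4} \approx 87.75$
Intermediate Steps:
$Q{\left(D \right)} = \frac{22 + D}{-3 + D}$ ($Q{\left(D \right)} = \frac{D + 22}{D - 3} = \frac{22 + D}{-3 + D}$)
$\left(196 - 352\right) Q{\left(-13 \right)} = \left(196 - 352\right) \frac{22 - 13}{-3 - 13} = - 156 \frac{1}{-16} \cdot 9 = - 156 \left(\left(- \frac{1}{16}\right) 9\right) = \left(-156\right) \left(- \frac{9}{16}\right) = \frac{351}{4}$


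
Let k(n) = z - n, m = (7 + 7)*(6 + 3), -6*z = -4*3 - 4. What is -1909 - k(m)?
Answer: -5357/3 ≈ -1785.7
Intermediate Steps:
z = 8/3 (z = -(-4*3 - 4)/6 = -(-12 - 4)/6 = -⅙*(-16) = 8/3 ≈ 2.6667)
m = 126 (m = 14*9 = 126)
k(n) = 8/3 - n
-1909 - k(m) = -1909 - (8/3 - 1*126) = -1909 - (8/3 - 126) = -1909 - 1*(-370/3) = -1909 + 370/3 = -5357/3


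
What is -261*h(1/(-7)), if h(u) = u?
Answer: 261/7 ≈ 37.286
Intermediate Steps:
-261*h(1/(-7)) = -261/(-7) = -261*(-1)/7 = -261*(-1/7) = 261/7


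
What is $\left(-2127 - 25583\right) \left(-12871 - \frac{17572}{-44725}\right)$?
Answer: $\frac{3190185258426}{8945} \approx 3.5664 \cdot 10^{8}$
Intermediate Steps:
$\left(-2127 - 25583\right) \left(-12871 - \frac{17572}{-44725}\right) = - 27710 \left(-12871 - - \frac{17572}{44725}\right) = - 27710 \left(-12871 + \frac{17572}{44725}\right) = \left(-27710\right) \left(- \frac{575637903}{44725}\right) = \frac{3190185258426}{8945}$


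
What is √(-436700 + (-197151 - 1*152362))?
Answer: 3*I*√87357 ≈ 886.69*I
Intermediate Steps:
√(-436700 + (-197151 - 1*152362)) = √(-436700 + (-197151 - 152362)) = √(-436700 - 349513) = √(-786213) = 3*I*√87357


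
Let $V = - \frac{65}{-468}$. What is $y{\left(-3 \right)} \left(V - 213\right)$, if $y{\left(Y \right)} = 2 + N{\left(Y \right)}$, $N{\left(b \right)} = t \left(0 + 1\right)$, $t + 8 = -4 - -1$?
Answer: $\frac{7663}{4} \approx 1915.8$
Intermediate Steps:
$t = -11$ ($t = -8 - 3 = -11$)
$V = \frac{5}{36}$ ($V = \left(-65\right) \left(- \frac{1}{468}\right) = \frac{5}{36} \approx 0.13889$)
$N{\left(b \right)} = -11$ ($N{\left(b \right)} = - 11 \left(0 + 1\right) = \left(-11\right) 1 = -11$)
$y{\left(Y \right)} = -9$ ($y{\left(Y \right)} = 2 - 11 = -9$)
$y{\left(-3 \right)} \left(V - 213\right) = - 9 \left(\frac{5}{36} - 213\right) = \left(-9\right) \left(- \frac{7663}{36}\right) = \frac{7663}{4}$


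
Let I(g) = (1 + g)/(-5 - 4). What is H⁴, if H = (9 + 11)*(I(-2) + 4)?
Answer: 299865760000/6561 ≈ 4.5704e+7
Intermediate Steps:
I(g) = -⅑ - g/9 (I(g) = (1 + g)/(-9) = (1 + g)*(-⅑) = -⅑ - g/9)
H = 740/9 (H = (9 + 11)*((-⅑ - ⅑*(-2)) + 4) = 20*((-⅑ + 2/9) + 4) = 20*(⅑ + 4) = 20*(37/9) = 740/9 ≈ 82.222)
H⁴ = (740/9)⁴ = 299865760000/6561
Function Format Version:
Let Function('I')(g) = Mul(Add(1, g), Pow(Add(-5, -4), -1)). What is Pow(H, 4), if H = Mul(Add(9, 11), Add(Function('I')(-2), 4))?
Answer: Rational(299865760000, 6561) ≈ 4.5704e+7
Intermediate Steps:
Function('I')(g) = Add(Rational(-1, 9), Mul(Rational(-1, 9), g)) (Function('I')(g) = Mul(Add(1, g), Pow(-9, -1)) = Mul(Add(1, g), Rational(-1, 9)) = Add(Rational(-1, 9), Mul(Rational(-1, 9), g)))
H = Rational(740, 9) (H = Mul(Add(9, 11), Add(Add(Rational(-1, 9), Mul(Rational(-1, 9), -2)), 4)) = Mul(20, Add(Add(Rational(-1, 9), Rational(2, 9)), 4)) = Mul(20, Add(Rational(1, 9), 4)) = Mul(20, Rational(37, 9)) = Rational(740, 9) ≈ 82.222)
Pow(H, 4) = Pow(Rational(740, 9), 4) = Rational(299865760000, 6561)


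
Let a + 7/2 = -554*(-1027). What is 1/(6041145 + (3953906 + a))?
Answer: 2/21128011 ≈ 9.4661e-8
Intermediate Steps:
a = 1137909/2 (a = -7/2 - 554*(-1027) = -7/2 + 568958 = 1137909/2 ≈ 5.6895e+5)
1/(6041145 + (3953906 + a)) = 1/(6041145 + (3953906 + 1137909/2)) = 1/(6041145 + 9045721/2) = 1/(21128011/2) = 2/21128011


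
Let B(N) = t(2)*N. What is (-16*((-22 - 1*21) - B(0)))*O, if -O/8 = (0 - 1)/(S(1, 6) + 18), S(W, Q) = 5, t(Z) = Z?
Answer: 5504/23 ≈ 239.30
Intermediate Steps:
B(N) = 2*N
O = 8/23 (O = -8*(0 - 1)/(5 + 18) = -(-8)/23 = -8*(-1/23) = 8/23 ≈ 0.34783)
(-16*((-22 - 1*21) - B(0)))*O = -16*((-22 - 1*21) - 2*0)*(8/23) = -16*((-22 - 21) - 1*0)*(8/23) = -16*(-43 + 0)*(8/23) = -16*(-43)*(8/23) = 688*(8/23) = 5504/23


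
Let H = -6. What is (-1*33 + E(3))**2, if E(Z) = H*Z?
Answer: 2601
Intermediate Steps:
E(Z) = -6*Z
(-1*33 + E(3))**2 = (-1*33 - 6*3)**2 = (-33 - 18)**2 = (-51)**2 = 2601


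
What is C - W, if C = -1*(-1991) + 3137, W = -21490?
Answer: 26618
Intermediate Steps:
C = 5128 (C = 1991 + 3137 = 5128)
C - W = 5128 - 1*(-21490) = 5128 + 21490 = 26618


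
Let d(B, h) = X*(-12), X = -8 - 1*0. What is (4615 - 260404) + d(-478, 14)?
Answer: -255693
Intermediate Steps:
X = -8 (X = -8 + 0 = -8)
d(B, h) = 96 (d(B, h) = -8*(-12) = 96)
(4615 - 260404) + d(-478, 14) = (4615 - 260404) + 96 = -255789 + 96 = -255693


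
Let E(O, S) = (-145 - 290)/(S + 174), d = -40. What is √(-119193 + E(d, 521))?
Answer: I*√2302940046/139 ≈ 345.24*I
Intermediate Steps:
E(O, S) = -435/(174 + S)
√(-119193 + E(d, 521)) = √(-119193 - 435/(174 + 521)) = √(-119193 - 435/695) = √(-119193 - 435*1/695) = √(-119193 - 87/139) = √(-16567914/139) = I*√2302940046/139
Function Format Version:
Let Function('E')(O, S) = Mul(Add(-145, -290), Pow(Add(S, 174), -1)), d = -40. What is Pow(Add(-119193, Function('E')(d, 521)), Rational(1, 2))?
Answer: Mul(Rational(1, 139), I, Pow(2302940046, Rational(1, 2))) ≈ Mul(345.24, I)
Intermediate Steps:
Function('E')(O, S) = Mul(-435, Pow(Add(174, S), -1))
Pow(Add(-119193, Function('E')(d, 521)), Rational(1, 2)) = Pow(Add(-119193, Mul(-435, Pow(Add(174, 521), -1))), Rational(1, 2)) = Pow(Add(-119193, Mul(-435, Pow(695, -1))), Rational(1, 2)) = Pow(Add(-119193, Mul(-435, Rational(1, 695))), Rational(1, 2)) = Pow(Add(-119193, Rational(-87, 139)), Rational(1, 2)) = Pow(Rational(-16567914, 139), Rational(1, 2)) = Mul(Rational(1, 139), I, Pow(2302940046, Rational(1, 2)))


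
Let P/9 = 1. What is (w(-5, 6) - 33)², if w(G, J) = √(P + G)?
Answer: 961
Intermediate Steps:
P = 9 (P = 9*1 = 9)
w(G, J) = √(9 + G)
(w(-5, 6) - 33)² = (√(9 - 5) - 33)² = (√4 - 33)² = (2 - 33)² = (-31)² = 961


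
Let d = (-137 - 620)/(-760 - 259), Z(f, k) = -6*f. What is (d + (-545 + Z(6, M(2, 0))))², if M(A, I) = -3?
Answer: 349614403524/1038361 ≈ 3.3670e+5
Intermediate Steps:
d = 757/1019 (d = -757/(-1019) = -757*(-1/1019) = 757/1019 ≈ 0.74289)
(d + (-545 + Z(6, M(2, 0))))² = (757/1019 + (-545 - 6*6))² = (757/1019 + (-545 - 36))² = (757/1019 - 581)² = (-591282/1019)² = 349614403524/1038361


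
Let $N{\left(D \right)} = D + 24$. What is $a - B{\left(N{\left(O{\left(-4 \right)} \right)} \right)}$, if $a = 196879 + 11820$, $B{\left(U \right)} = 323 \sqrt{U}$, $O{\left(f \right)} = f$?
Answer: $208699 - 646 \sqrt{5} \approx 2.0725 \cdot 10^{5}$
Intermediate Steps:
$N{\left(D \right)} = 24 + D$
$a = 208699$
$a - B{\left(N{\left(O{\left(-4 \right)} \right)} \right)} = 208699 - 323 \sqrt{24 - 4} = 208699 - 323 \sqrt{20} = 208699 - 323 \cdot 2 \sqrt{5} = 208699 - 646 \sqrt{5}$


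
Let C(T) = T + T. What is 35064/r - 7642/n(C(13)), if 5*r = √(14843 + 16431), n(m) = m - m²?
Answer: 3821/325 + 87660*√31274/15637 ≈ 1003.1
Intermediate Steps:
C(T) = 2*T
r = √31274/5 (r = √(14843 + 16431)/5 = √31274/5 ≈ 35.369)
35064/r - 7642/n(C(13)) = 35064/((√31274/5)) - 7642*1/(26*(1 - 2*13)) = 35064*(5*√31274/31274) - 7642*1/(26*(1 - 1*26)) = 87660*√31274/15637 - 7642*1/(26*(1 - 26)) = 87660*√31274/15637 - 7642/(26*(-25)) = 87660*√31274/15637 - 7642/(-650) = 87660*√31274/15637 - 7642*(-1/650) = 87660*√31274/15637 + 3821/325 = 3821/325 + 87660*√31274/15637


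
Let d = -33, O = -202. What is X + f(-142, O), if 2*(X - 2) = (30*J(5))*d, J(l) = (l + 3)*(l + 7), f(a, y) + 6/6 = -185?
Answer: -47704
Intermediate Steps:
f(a, y) = -186 (f(a, y) = -1 - 185 = -186)
J(l) = (3 + l)*(7 + l)
X = -47518 (X = 2 + ((30*(21 + 5² + 10*5))*(-33))/2 = 2 + ((30*(21 + 25 + 50))*(-33))/2 = 2 + ((30*96)*(-33))/2 = 2 + (2880*(-33))/2 = 2 + (½)*(-95040) = 2 - 47520 = -47518)
X + f(-142, O) = -47518 - 186 = -47704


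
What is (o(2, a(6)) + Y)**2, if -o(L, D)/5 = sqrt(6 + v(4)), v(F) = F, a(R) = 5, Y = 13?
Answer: 419 - 130*sqrt(10) ≈ 7.9039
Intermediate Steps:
o(L, D) = -5*sqrt(10) (o(L, D) = -5*sqrt(6 + 4) = -5*sqrt(10))
(o(2, a(6)) + Y)**2 = (-5*sqrt(10) + 13)**2 = (13 - 5*sqrt(10))**2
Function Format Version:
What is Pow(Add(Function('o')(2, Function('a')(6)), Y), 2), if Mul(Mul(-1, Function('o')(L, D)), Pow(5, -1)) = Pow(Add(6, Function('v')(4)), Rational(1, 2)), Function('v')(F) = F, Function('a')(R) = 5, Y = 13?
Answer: Add(419, Mul(-130, Pow(10, Rational(1, 2)))) ≈ 7.9039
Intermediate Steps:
Function('o')(L, D) = Mul(-5, Pow(10, Rational(1, 2))) (Function('o')(L, D) = Mul(-5, Pow(Add(6, 4), Rational(1, 2))) = Mul(-5, Pow(10, Rational(1, 2))))
Pow(Add(Function('o')(2, Function('a')(6)), Y), 2) = Pow(Add(Mul(-5, Pow(10, Rational(1, 2))), 13), 2) = Pow(Add(13, Mul(-5, Pow(10, Rational(1, 2)))), 2)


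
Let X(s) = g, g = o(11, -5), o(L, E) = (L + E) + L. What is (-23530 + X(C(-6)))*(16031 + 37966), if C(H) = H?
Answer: -1269631461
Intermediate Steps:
o(L, E) = E + 2*L (o(L, E) = (E + L) + L = E + 2*L)
g = 17 (g = -5 + 2*11 = -5 + 22 = 17)
X(s) = 17
(-23530 + X(C(-6)))*(16031 + 37966) = (-23530 + 17)*(16031 + 37966) = -23513*53997 = -1269631461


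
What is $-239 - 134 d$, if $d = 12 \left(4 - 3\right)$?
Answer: $-1847$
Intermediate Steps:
$d = 12$ ($d = 12 \cdot 1 = 12$)
$-239 - 134 d = -239 - 1608 = -1847$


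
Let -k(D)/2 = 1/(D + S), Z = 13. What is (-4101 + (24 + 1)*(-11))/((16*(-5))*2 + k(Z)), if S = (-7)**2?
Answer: 135656/4961 ≈ 27.344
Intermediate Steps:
S = 49
k(D) = -2/(49 + D) (k(D) = -2/(D + 49) = -2/(49 + D))
(-4101 + (24 + 1)*(-11))/((16*(-5))*2 + k(Z)) = (-4101 + (24 + 1)*(-11))/((16*(-5))*2 - 2/(49 + 13)) = (-4101 + 25*(-11))/(-80*2 - 2/62) = (-4101 - 275)/(-160 - 2*1/62) = -4376/(-160 - 1/31) = -4376/(-4961/31) = -4376*(-31/4961) = 135656/4961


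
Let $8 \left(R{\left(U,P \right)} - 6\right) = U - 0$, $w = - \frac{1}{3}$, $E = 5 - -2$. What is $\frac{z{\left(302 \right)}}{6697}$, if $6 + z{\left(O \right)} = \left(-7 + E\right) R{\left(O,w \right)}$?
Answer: $- \frac{6}{6697} \approx -0.00089592$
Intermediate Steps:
$E = 7$ ($E = 5 + 2 = 7$)
$w = - \frac{1}{3}$ ($w = \left(-1\right) \frac{1}{3} = - \frac{1}{3} \approx -0.33333$)
$R{\left(U,P \right)} = 6 + \frac{U}{8}$ ($R{\left(U,P \right)} = 6 + \frac{U - 0}{8} = 6 + \frac{U + 0}{8} = 6 + \frac{U}{8}$)
$z{\left(O \right)} = -6$ ($z{\left(O \right)} = -6 + \left(-7 + 7\right) \left(6 + \frac{O}{8}\right) = -6 + 0 \left(6 + \frac{O}{8}\right) = -6 + 0 = -6$)
$\frac{z{\left(302 \right)}}{6697} = - \frac{6}{6697}$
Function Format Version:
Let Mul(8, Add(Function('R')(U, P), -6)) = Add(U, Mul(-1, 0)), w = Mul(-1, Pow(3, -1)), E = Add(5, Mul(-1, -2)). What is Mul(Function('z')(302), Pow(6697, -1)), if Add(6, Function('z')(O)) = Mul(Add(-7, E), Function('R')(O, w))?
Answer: Rational(-6, 6697) ≈ -0.00089592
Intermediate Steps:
E = 7 (E = Add(5, 2) = 7)
w = Rational(-1, 3) (w = Mul(-1, Rational(1, 3)) = Rational(-1, 3) ≈ -0.33333)
Function('R')(U, P) = Add(6, Mul(Rational(1, 8), U)) (Function('R')(U, P) = Add(6, Mul(Rational(1, 8), Add(U, Mul(-1, 0)))) = Add(6, Mul(Rational(1, 8), Add(U, 0))) = Add(6, Mul(Rational(1, 8), U)))
Function('z')(O) = -6 (Function('z')(O) = Add(-6, Mul(Add(-7, 7), Add(6, Mul(Rational(1, 8), O)))) = Add(-6, Mul(0, Add(6, Mul(Rational(1, 8), O)))) = Add(-6, 0) = -6)
Mul(Function('z')(302), Pow(6697, -1)) = Mul(-6, Pow(6697, -1)) = Mul(-6, Rational(1, 6697)) = Rational(-6, 6697)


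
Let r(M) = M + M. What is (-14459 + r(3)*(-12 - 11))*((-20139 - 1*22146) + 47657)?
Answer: -78415084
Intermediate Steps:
r(M) = 2*M
(-14459 + r(3)*(-12 - 11))*((-20139 - 1*22146) + 47657) = (-14459 + (2*3)*(-12 - 11))*((-20139 - 1*22146) + 47657) = (-14459 + 6*(-23))*((-20139 - 22146) + 47657) = (-14459 - 138)*(-42285 + 47657) = -14597*5372 = -78415084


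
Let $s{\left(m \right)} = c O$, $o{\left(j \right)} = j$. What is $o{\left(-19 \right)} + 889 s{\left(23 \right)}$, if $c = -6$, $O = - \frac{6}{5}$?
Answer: $\frac{31909}{5} \approx 6381.8$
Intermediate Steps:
$O = - \frac{6}{5}$ ($O = \left(-6\right) \frac{1}{5} = - \frac{6}{5} \approx -1.2$)
$s{\left(m \right)} = \frac{36}{5}$ ($s{\left(m \right)} = \left(-6\right) \left(- \frac{6}{5}\right) = \frac{36}{5}$)
$o{\left(-19 \right)} + 889 s{\left(23 \right)} = -19 + 889 \cdot \frac{36}{5} = -19 + \frac{32004}{5} = \frac{31909}{5}$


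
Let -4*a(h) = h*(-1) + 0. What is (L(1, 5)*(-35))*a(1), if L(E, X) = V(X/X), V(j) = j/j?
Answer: -35/4 ≈ -8.7500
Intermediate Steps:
a(h) = h/4 (a(h) = -(h*(-1) + 0)/4 = -(-h + 0)/4 = -(-1)*h/4 = h/4)
V(j) = 1
L(E, X) = 1
(L(1, 5)*(-35))*a(1) = (1*(-35))*((¼)*1) = -35*¼ = -35/4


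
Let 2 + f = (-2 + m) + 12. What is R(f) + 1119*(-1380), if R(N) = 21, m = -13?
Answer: -1544199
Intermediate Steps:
f = -5 (f = -2 + ((-2 - 13) + 12) = -2 + (-15 + 12) = -2 - 3 = -5)
R(f) + 1119*(-1380) = 21 + 1119*(-1380) = 21 - 1544220 = -1544199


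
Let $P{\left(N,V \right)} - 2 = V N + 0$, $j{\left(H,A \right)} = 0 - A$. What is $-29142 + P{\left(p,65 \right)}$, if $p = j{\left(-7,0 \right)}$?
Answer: $-29140$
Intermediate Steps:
$j{\left(H,A \right)} = - A$
$p = 0$ ($p = \left(-1\right) 0 = 0$)
$P{\left(N,V \right)} = 2 + N V$ ($P{\left(N,V \right)} = 2 + \left(V N + 0\right) = 2 + \left(N V + 0\right) = 2 + N V$)
$-29142 + P{\left(p,65 \right)} = -29142 + \left(2 + 0 \cdot 65\right) = -29142 + \left(2 + 0\right) = -29142 + 2 = -29140$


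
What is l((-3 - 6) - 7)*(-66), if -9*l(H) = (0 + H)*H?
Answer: 5632/3 ≈ 1877.3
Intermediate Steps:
l(H) = -H**2/9 (l(H) = -(0 + H)*H/9 = -H*H/9 = -H**2/9)
l((-3 - 6) - 7)*(-66) = -((-3 - 6) - 7)**2/9*(-66) = -(-9 - 7)**2/9*(-66) = -1/9*(-16)**2*(-66) = -1/9*256*(-66) = -256/9*(-66) = 5632/3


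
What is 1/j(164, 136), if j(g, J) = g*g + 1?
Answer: 1/26897 ≈ 3.7179e-5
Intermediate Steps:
j(g, J) = 1 + g² (j(g, J) = g² + 1 = 1 + g²)
1/j(164, 136) = 1/(1 + 164²) = 1/(1 + 26896) = 1/26897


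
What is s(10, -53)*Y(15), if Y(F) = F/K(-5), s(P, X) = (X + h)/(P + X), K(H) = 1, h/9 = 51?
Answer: -6090/43 ≈ -141.63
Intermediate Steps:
h = 459 (h = 9*51 = 459)
s(P, X) = (459 + X)/(P + X) (s(P, X) = (X + 459)/(P + X) = (459 + X)/(P + X))
Y(F) = F (Y(F) = F/1 = F*1 = F)
s(10, -53)*Y(15) = ((459 - 53)/(10 - 53))*15 = (406/(-43))*15 = -1/43*406*15 = -406/43*15 = -6090/43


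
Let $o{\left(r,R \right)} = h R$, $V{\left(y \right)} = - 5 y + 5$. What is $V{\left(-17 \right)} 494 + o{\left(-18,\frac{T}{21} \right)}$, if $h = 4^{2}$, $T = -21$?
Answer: $44444$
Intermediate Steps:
$V{\left(y \right)} = 5 - 5 y$
$h = 16$
$o{\left(r,R \right)} = 16 R$
$V{\left(-17 \right)} 494 + o{\left(-18,\frac{T}{21} \right)} = \left(5 - -85\right) 494 + 16 \left(- \frac{21}{21}\right) = \left(5 + 85\right) 494 + 16 \left(\left(-21\right) \frac{1}{21}\right) = 90 \cdot 494 + 16 \left(-1\right) = 44460 - 16 = 44444$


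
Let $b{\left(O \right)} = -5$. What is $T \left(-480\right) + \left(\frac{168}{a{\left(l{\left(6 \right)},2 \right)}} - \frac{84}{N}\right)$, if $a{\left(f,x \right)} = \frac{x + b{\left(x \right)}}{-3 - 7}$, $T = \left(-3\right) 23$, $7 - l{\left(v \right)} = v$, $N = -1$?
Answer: $33764$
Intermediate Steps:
$l{\left(v \right)} = 7 - v$
$T = -69$
$a{\left(f,x \right)} = \frac{1}{2} - \frac{x}{10}$ ($a{\left(f,x \right)} = \frac{x - 5}{-3 - 7} = \frac{-5 + x}{-10} = \left(-5 + x\right) \left(- \frac{1}{10}\right) = \frac{1}{2} - \frac{x}{10}$)
$T \left(-480\right) + \left(\frac{168}{a{\left(l{\left(6 \right)},2 \right)}} - \frac{84}{N}\right) = \left(-69\right) \left(-480\right) - \left(-84 - \frac{168}{\frac{1}{2} - \frac{1}{5}}\right) = 33120 - \left(-84 - \frac{168}{\frac{1}{2} - \frac{1}{5}}\right) = 33120 + \left(\frac{168}{\frac{3}{10}} + 84\right) = 33120 + \left(168 \cdot \frac{10}{3} + 84\right) = 33120 + \left(560 + 84\right) = 33120 + 644 = 33764$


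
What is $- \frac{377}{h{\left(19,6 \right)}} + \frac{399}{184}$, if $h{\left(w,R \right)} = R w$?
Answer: $- \frac{11941}{10488} \approx -1.1385$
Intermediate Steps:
$- \frac{377}{h{\left(19,6 \right)}} + \frac{399}{184} = - \frac{377}{6 \cdot 19} + \frac{399}{184} = - \frac{377}{114} + 399 \cdot \frac{1}{184} = \left(-377\right) \frac{1}{114} + \frac{399}{184} = - \frac{377}{114} + \frac{399}{184} = - \frac{11941}{10488}$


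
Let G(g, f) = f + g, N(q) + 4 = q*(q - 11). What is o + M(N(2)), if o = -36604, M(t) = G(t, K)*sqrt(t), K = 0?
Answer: -36604 - 22*I*sqrt(22) ≈ -36604.0 - 103.19*I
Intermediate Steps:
N(q) = -4 + q*(-11 + q) (N(q) = -4 + q*(q - 11) = -4 + q*(-11 + q))
M(t) = t**(3/2) (M(t) = (0 + t)*sqrt(t) = t*sqrt(t) = t**(3/2))
o + M(N(2)) = -36604 + (-4 + 2**2 - 11*2)**(3/2) = -36604 + (-4 + 4 - 22)**(3/2) = -36604 + (-22)**(3/2) = -36604 - 22*I*sqrt(22)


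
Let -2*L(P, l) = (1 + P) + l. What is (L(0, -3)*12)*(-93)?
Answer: -1116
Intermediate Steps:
L(P, l) = -½ - P/2 - l/2 (L(P, l) = -((1 + P) + l)/2 = -(1 + P + l)/2 = -½ - P/2 - l/2)
(L(0, -3)*12)*(-93) = ((-½ - ½*0 - ½*(-3))*12)*(-93) = ((-½ + 0 + 3/2)*12)*(-93) = (1*12)*(-93) = 12*(-93) = -1116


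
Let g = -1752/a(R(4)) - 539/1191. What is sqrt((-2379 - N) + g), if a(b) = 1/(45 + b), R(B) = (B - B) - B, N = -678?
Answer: I*sqrt(104305805322)/1191 ≈ 271.17*I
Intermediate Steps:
R(B) = -B (R(B) = 0 - B = -B)
g = -85552451/1191 (g = -1752/(1/(45 - 1*4)) - 539/1191 = -1752/(1/(45 - 4)) - 539*1/1191 = -1752/(1/41) - 539/1191 = -1752/1/41 - 539/1191 = -1752*41 - 539/1191 = -71832 - 539/1191 = -85552451/1191 ≈ -71833.)
sqrt((-2379 - N) + g) = sqrt((-2379 - 1*(-678)) - 85552451/1191) = sqrt((-2379 + 678) - 85552451/1191) = sqrt(-1701 - 85552451/1191) = sqrt(-87578342/1191) = I*sqrt(104305805322)/1191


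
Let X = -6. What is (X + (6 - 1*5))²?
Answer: 25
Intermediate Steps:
(X + (6 - 1*5))² = (-6 + (6 - 1*5))² = (-6 + (6 - 5))² = (-6 + 1)² = (-5)² = 25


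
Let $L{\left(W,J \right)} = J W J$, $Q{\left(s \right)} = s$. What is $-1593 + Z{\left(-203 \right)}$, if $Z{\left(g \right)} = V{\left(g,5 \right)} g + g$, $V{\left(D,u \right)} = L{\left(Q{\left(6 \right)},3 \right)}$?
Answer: $-12758$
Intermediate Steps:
$L{\left(W,J \right)} = W J^{2}$
$V{\left(D,u \right)} = 54$ ($V{\left(D,u \right)} = 6 \cdot 3^{2} = 6 \cdot 9 = 54$)
$Z{\left(g \right)} = 55 g$ ($Z{\left(g \right)} = 54 g + g = 55 g$)
$-1593 + Z{\left(-203 \right)} = -1593 + 55 \left(-203\right) = -1593 - 11165 = -12758$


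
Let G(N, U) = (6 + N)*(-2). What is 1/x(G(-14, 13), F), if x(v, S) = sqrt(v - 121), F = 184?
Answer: -I*sqrt(105)/105 ≈ -0.09759*I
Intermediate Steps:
G(N, U) = -12 - 2*N
x(v, S) = sqrt(-121 + v)
1/x(G(-14, 13), F) = 1/(sqrt(-121 + (-12 - 2*(-14)))) = 1/(sqrt(-121 + (-12 + 28))) = 1/(sqrt(-121 + 16)) = 1/(sqrt(-105)) = 1/(I*sqrt(105)) = -I*sqrt(105)/105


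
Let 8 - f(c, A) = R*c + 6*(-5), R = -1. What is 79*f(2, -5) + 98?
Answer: 3258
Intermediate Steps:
f(c, A) = 38 + c (f(c, A) = 8 - (-c + 6*(-5)) = 8 - (-c - 30) = 8 - (-30 - c) = 8 + (30 + c) = 38 + c)
79*f(2, -5) + 98 = 79*(38 + 2) + 98 = 79*40 + 98 = 3160 + 98 = 3258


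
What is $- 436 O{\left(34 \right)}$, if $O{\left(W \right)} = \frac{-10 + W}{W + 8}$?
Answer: $- \frac{1744}{7} \approx -249.14$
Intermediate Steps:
$O{\left(W \right)} = \frac{-10 + W}{8 + W}$
$- 436 O{\left(34 \right)} = - 436 \frac{-10 + 34}{8 + 34} = - 436 \cdot \frac{1}{42} \cdot 24 = \left(-436\right) \frac{4}{7} = - \frac{1744}{7}$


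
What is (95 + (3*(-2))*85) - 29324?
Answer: -29739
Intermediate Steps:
(95 + (3*(-2))*85) - 29324 = (95 - 6*85) - 29324 = (95 - 510) - 29324 = -415 - 29324 = -29739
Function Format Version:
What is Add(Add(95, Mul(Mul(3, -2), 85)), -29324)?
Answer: -29739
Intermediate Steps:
Add(Add(95, Mul(Mul(3, -2), 85)), -29324) = Add(Add(95, Mul(-6, 85)), -29324) = Add(Add(95, -510), -29324) = Add(-415, -29324) = -29739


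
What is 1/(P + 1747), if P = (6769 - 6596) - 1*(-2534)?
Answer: 1/4454 ≈ 0.00022452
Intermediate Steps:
P = 2707 (P = 173 + 2534 = 2707)
1/(P + 1747) = 1/(2707 + 1747) = 1/4454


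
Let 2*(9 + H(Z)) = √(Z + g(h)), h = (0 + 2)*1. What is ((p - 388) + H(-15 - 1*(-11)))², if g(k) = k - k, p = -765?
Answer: (1162 - I)² ≈ 1.3502e+6 - 2324.0*I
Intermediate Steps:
h = 2 (h = 2*1 = 2)
g(k) = 0
H(Z) = -9 + √Z/2 (H(Z) = -9 + √(Z + 0)/2 = -9 + √Z/2)
((p - 388) + H(-15 - 1*(-11)))² = ((-765 - 388) + (-9 + √(-15 - 1*(-11))/2))² = (-1153 + (-9 + √(-15 + 11)/2))² = (-1153 + (-9 + √(-4)/2))² = (-1153 + (-9 + (2*I)/2))² = (-1153 + (-9 + I))² = (-1162 + I)²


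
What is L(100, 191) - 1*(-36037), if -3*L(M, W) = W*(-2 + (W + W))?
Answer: 35531/3 ≈ 11844.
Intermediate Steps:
L(M, W) = -W*(-2 + 2*W)/3 (L(M, W) = -W*(-2 + (W + W))/3 = -W*(-2 + 2*W)/3)
L(100, 191) - 1*(-36037) = (2/3)*191*(1 - 1*191) - 1*(-36037) = (2/3)*191*(1 - 191) + 36037 = (2/3)*191*(-190) + 36037 = -72580/3 + 36037 = 35531/3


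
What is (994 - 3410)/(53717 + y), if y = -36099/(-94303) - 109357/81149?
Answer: -18488667459152/411067016498979 ≈ -0.044977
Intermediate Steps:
y = -7383295420/7652594147 (y = -36099*(-1/94303) - 109357*1/81149 = 36099/94303 - 109357/81149 = -7383295420/7652594147 ≈ -0.96481)
(994 - 3410)/(53717 + y) = (994 - 3410)/(53717 - 7383295420/7652594147) = -2416/411067016498979/7652594147 = -2416*7652594147/411067016498979 = -18488667459152/411067016498979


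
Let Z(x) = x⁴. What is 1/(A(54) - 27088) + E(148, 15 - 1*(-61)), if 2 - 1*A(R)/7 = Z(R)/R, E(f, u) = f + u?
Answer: 252968127/1129322 ≈ 224.00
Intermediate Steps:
A(R) = 14 - 7*R³ (A(R) = 14 - 7*R⁴/R = 14 - 7*R³)
1/(A(54) - 27088) + E(148, 15 - 1*(-61)) = 1/((14 - 7*54³) - 27088) + (148 + (15 - 1*(-61))) = 1/((14 - 7*157464) - 27088) + (148 + (15 + 61)) = 1/((14 - 1102248) - 27088) + (148 + 76) = 1/(-1102234 - 27088) + 224 = 1/(-1129322) + 224 = -1/1129322 + 224 = 252968127/1129322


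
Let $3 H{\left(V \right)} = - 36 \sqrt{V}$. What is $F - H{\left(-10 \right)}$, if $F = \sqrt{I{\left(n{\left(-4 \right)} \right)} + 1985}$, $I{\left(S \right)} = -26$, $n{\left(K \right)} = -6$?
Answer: $\sqrt{1959} + 12 i \sqrt{10} \approx 44.261 + 37.947 i$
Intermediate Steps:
$H{\left(V \right)} = - 12 \sqrt{V}$ ($H{\left(V \right)} = \frac{\left(-36\right) \sqrt{V}}{3} = - 12 \sqrt{V}$)
$F = \sqrt{1959}$ ($F = \sqrt{-26 + 1985} = \sqrt{1959} \approx 44.261$)
$F - H{\left(-10 \right)} = \sqrt{1959} - - 12 \sqrt{-10} = \sqrt{1959} - - 12 i \sqrt{10} = \sqrt{1959} + 12 i \sqrt{10}$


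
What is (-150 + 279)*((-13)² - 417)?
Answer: -31992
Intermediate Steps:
(-150 + 279)*((-13)² - 417) = 129*(169 - 417) = 129*(-248) = -31992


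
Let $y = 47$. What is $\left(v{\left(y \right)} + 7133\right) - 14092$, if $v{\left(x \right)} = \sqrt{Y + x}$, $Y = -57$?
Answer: $-6959 + i \sqrt{10} \approx -6959.0 + 3.1623 i$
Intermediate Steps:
$v{\left(x \right)} = \sqrt{-57 + x}$
$\left(v{\left(y \right)} + 7133\right) - 14092 = \left(\sqrt{-57 + 47} + 7133\right) - 14092 = \left(\sqrt{-10} + 7133\right) - 14092 = \left(i \sqrt{10} + 7133\right) - 14092 = \left(7133 + i \sqrt{10}\right) - 14092 = -6959 + i \sqrt{10}$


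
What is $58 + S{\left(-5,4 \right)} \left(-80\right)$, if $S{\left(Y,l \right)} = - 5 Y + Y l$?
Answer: $-342$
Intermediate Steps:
$58 + S{\left(-5,4 \right)} \left(-80\right) = 58 + - 5 \left(-5 + 4\right) \left(-80\right) = 58 + \left(-5\right) \left(-1\right) \left(-80\right) = 58 + 5 \left(-80\right) = 58 - 400 = -342$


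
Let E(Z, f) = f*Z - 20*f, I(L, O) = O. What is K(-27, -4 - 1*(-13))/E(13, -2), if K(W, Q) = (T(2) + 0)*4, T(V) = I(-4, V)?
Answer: 4/7 ≈ 0.57143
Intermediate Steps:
T(V) = V
E(Z, f) = -20*f + Z*f (E(Z, f) = Z*f - 20*f = -20*f + Z*f)
K(W, Q) = 8 (K(W, Q) = (2 + 0)*4 = 2*4 = 8)
K(-27, -4 - 1*(-13))/E(13, -2) = 8/((-2*(-20 + 13))) = 8/((-2*(-7))) = 8/14 = 8*(1/14) = 4/7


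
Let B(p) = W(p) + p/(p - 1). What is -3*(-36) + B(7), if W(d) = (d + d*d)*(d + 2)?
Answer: 3679/6 ≈ 613.17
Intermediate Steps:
W(d) = (2 + d)*(d + d²) (W(d) = (d + d²)*(2 + d) = (2 + d)*(d + d²))
B(p) = p/(-1 + p) + p*(2 + p² + 3*p) (B(p) = p*(2 + p² + 3*p) + p/(p - 1) = p*(2 + p² + 3*p) + p/(-1 + p) = p/(-1 + p) + p*(2 + p² + 3*p))
-3*(-36) + B(7) = -3*(-36) + 7*(-1 + 7³ - 1*7 + 2*7²)/(-1 + 7) = 108 + 7*(-1 + 343 - 7 + 2*49)/6 = 108 + 7*(⅙)*(-1 + 343 - 7 + 98) = 108 + 7*(⅙)*433 = 108 + 3031/6 = 3679/6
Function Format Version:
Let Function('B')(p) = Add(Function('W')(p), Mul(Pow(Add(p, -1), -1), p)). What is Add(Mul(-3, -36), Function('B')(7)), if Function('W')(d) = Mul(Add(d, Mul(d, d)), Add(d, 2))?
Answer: Rational(3679, 6) ≈ 613.17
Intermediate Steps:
Function('W')(d) = Mul(Add(2, d), Add(d, Pow(d, 2))) (Function('W')(d) = Mul(Add(d, Pow(d, 2)), Add(2, d)) = Mul(Add(2, d), Add(d, Pow(d, 2))))
Function('B')(p) = Add(Mul(p, Pow(Add(-1, p), -1)), Mul(p, Add(2, Pow(p, 2), Mul(3, p)))) (Function('B')(p) = Add(Mul(p, Add(2, Pow(p, 2), Mul(3, p))), Mul(Pow(Add(p, -1), -1), p)) = Add(Mul(p, Add(2, Pow(p, 2), Mul(3, p))), Mul(Pow(Add(-1, p), -1), p)) = Add(Mul(p, Add(2, Pow(p, 2), Mul(3, p))), Mul(p, Pow(Add(-1, p), -1))) = Add(Mul(p, Pow(Add(-1, p), -1)), Mul(p, Add(2, Pow(p, 2), Mul(3, p)))))
Add(Mul(-3, -36), Function('B')(7)) = Add(Mul(-3, -36), Mul(7, Pow(Add(-1, 7), -1), Add(-1, Pow(7, 3), Mul(-1, 7), Mul(2, Pow(7, 2))))) = Add(108, Mul(7, Pow(6, -1), Add(-1, 343, -7, Mul(2, 49)))) = Add(108, Mul(7, Rational(1, 6), Add(-1, 343, -7, 98))) = Add(108, Mul(7, Rational(1, 6), 433)) = Add(108, Rational(3031, 6)) = Rational(3679, 6)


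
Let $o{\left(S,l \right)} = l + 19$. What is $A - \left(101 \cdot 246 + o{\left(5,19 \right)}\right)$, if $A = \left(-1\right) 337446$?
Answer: $-362330$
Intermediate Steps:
$o{\left(S,l \right)} = 19 + l$
$A = -337446$
$A - \left(101 \cdot 246 + o{\left(5,19 \right)}\right) = -337446 - \left(101 \cdot 246 + \left(19 + 19\right)\right) = -337446 - \left(24846 + 38\right) = -337446 - 24884 = -362330$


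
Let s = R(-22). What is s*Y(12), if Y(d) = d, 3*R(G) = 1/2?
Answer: 2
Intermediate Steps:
R(G) = 1/6 (R(G) = (1/3)/2 = (1/3)*(1/2) = 1/6)
s = 1/6 ≈ 0.16667
s*Y(12) = (1/6)*12 = 2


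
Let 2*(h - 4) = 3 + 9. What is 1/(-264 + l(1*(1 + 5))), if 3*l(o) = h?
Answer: -3/782 ≈ -0.0038363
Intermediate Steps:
h = 10 (h = 4 + (3 + 9)/2 = 4 + (½)*12 = 4 + 6 = 10)
l(o) = 10/3 (l(o) = (⅓)*10 = 10/3)
1/(-264 + l(1*(1 + 5))) = 1/(-264 + 10/3) = 1/(-782/3) = -3/782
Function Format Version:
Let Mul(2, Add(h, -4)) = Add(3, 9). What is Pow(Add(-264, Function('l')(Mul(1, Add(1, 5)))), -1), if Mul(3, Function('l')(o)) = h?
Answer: Rational(-3, 782) ≈ -0.0038363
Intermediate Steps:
h = 10 (h = Add(4, Mul(Rational(1, 2), Add(3, 9))) = Add(4, Mul(Rational(1, 2), 12)) = Add(4, 6) = 10)
Function('l')(o) = Rational(10, 3) (Function('l')(o) = Mul(Rational(1, 3), 10) = Rational(10, 3))
Pow(Add(-264, Function('l')(Mul(1, Add(1, 5)))), -1) = Pow(Add(-264, Rational(10, 3)), -1) = Pow(Rational(-782, 3), -1) = Rational(-3, 782)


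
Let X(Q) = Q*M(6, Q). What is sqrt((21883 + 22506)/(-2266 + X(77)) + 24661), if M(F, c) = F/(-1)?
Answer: 3*sqrt(5094602062)/1364 ≈ 156.99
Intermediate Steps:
M(F, c) = -F (M(F, c) = F*(-1) = -F)
X(Q) = -6*Q (X(Q) = Q*(-1*6) = Q*(-6) = -6*Q)
sqrt((21883 + 22506)/(-2266 + X(77)) + 24661) = sqrt((21883 + 22506)/(-2266 - 6*77) + 24661) = sqrt(44389/(-2266 - 462) + 24661) = sqrt(44389/(-2728) + 24661) = sqrt(44389*(-1/2728) + 24661) = sqrt(-44389/2728 + 24661) = sqrt(67230819/2728) = 3*sqrt(5094602062)/1364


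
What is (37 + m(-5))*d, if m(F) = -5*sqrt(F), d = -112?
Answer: -4144 + 560*I*sqrt(5) ≈ -4144.0 + 1252.2*I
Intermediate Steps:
(37 + m(-5))*d = (37 - 5*I*sqrt(5))*(-112) = -4144 + 560*I*sqrt(5)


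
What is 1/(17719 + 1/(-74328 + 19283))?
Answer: 55045/975342354 ≈ 5.6437e-5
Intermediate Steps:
1/(17719 + 1/(-74328 + 19283)) = 1/(17719 + 1/(-55045)) = 1/(17719 - 1/55045) = 1/(975342354/55045) = 55045/975342354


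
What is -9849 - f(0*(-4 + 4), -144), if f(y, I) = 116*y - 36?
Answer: -9813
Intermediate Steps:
f(y, I) = -36 + 116*y
-9849 - f(0*(-4 + 4), -144) = -9849 - (-36 + 116*(0*(-4 + 4))) = -9849 - (-36 + 116*(0*0)) = -9849 - (-36 + 116*0) = -9849 - (-36 + 0) = -9849 - 1*(-36) = -9849 + 36 = -9813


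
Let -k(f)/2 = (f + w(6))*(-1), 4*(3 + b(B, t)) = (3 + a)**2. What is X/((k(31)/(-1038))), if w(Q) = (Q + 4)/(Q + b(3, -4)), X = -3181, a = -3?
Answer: 4952817/103 ≈ 48086.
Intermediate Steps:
b(B, t) = -3 (b(B, t) = -3 + (3 - 3)**2/4 = -3 + (1/4)*0**2 = -3 + (1/4)*0 = -3 + 0 = -3)
w(Q) = (4 + Q)/(-3 + Q) (w(Q) = (Q + 4)/(Q - 3) = (4 + Q)/(-3 + Q))
k(f) = 20/3 + 2*f (k(f) = -2*(f + (4 + 6)/(-3 + 6))*(-1) = -2*(f + 10/3)*(-1) = -2*(10/3 + f)*(-1) = -2*(-10/3 - f) = 20/3 + 2*f)
X/((k(31)/(-1038))) = -3181*(-1038/(20/3 + 2*31)) = -3181*(-1038/(20/3 + 62)) = -3181/((206/3)*(-1/1038)) = -3181/(-103/1557) = -3181*(-1557/103) = 4952817/103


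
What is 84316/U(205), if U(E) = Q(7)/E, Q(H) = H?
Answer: 17284780/7 ≈ 2.4693e+6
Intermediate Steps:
U(E) = 7/E
84316/U(205) = 84316/((7/205)) = 84316/((7*(1/205))) = 84316/(7/205) = 84316*(205/7) = 17284780/7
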